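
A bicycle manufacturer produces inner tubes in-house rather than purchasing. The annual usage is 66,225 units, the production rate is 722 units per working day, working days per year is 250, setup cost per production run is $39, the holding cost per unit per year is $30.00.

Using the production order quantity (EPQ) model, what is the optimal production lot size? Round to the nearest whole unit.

d = 66,225/250 = 264.9000 units/day;  effective holding cost H(1 − d/p) = 30·(1 − 264.9000/722) = 18.99307
Q* = √(2DS / H_eff) = √(2·66,225·39 / 18.99307) ≈ 521.51

522 units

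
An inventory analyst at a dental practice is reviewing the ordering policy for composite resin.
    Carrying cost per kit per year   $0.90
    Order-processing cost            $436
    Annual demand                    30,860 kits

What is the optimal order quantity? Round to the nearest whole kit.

5,468 kits

2DS/H = 2·30,860·436/0.9 = 29,899,911.11
EOQ = √29,899,911.11 ≈ 5,468.08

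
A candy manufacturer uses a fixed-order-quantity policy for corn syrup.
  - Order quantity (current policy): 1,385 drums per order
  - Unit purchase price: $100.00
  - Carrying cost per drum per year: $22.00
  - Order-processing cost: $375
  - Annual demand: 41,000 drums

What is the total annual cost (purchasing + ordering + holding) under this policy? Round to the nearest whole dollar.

Ordering: D/Q × S = 41,000/1,385 × $375 = $11,101.08
Holding:  Q/2 × H = 1,385/2 × $22 = $15,235.00
Purchase cost = D·C = 41,000 × 100 = $4,100,000.00
Total = $11,101.08 + $15,235.00 + $4,100,000.00 = $4,126,336.08

$4,126,336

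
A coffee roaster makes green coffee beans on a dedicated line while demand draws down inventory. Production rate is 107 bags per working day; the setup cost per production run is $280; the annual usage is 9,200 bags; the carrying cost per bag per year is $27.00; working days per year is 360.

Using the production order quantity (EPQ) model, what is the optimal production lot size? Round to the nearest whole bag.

d = 9,200/360 = 25.5556 bags/day;  effective holding cost H(1 − d/p) = 27·(1 − 25.5556/107) = 20.55140
Q* = √(2DS / H_eff) = √(2·9,200·280 / 20.55140) ≈ 500.69

501 bags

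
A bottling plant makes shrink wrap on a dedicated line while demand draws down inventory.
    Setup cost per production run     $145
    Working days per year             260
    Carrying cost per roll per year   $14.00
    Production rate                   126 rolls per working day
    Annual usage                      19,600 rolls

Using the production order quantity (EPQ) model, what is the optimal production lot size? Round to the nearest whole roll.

Daily demand d = 19,600/260 = 75.385; p = 126; 1 − d/p = 0.40171
EPQ = √(2DS / (H(1 − d/p)))
    = √(2 × 19,600 × 145 / (14 × 0.40171)) ≈ 1,005.33

1,005 rolls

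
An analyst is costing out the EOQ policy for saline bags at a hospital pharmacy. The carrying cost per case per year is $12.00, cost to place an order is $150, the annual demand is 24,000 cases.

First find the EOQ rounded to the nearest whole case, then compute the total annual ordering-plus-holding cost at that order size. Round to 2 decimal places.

EOQ = √(2DS/H) = √(2 × 24,000 × 150 / 12)
    = √(600,000.00) ≈ 774.60 → Q = 775 cases
Orders/yr = 24,000/775 = 30.968; ordering cost = 30.968 × $150 = $4,645.16
Average inventory = 775/2 = 387.5; holding cost = 387.5 × $12 = $4,650.00
Total = $4,645.16 + $4,650.00 = $9,295.16

$9,295.16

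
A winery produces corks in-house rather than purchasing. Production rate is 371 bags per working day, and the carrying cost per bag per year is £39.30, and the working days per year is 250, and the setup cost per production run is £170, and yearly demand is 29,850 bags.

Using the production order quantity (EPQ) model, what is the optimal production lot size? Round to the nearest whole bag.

617 bags

d = 29,850/250 = 119.4000 bags/day;  effective holding cost H(1 − d/p) = 39.3·(1 − 119.4000/371) = 26.65197
Q* = √(2DS / H_eff) = √(2·29,850·170 / 26.65197) ≈ 617.09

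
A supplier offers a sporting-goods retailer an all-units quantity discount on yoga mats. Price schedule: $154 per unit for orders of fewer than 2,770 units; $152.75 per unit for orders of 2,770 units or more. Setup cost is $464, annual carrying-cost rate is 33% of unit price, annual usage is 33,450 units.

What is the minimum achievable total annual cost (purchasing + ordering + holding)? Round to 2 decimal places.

H₁ = 33%×$154 = $50.8200;  H₂ = 33%×$152.75 = $50.4075
EOQ₁ = √(2×33,450×464/50.8200) = 781.55  (< 2,770, feasible at tier 1)
EOQ₂ = √(2×33,450×464/50.4075) = 784.74  (< 2,770 → use Q = 2,770 at tier-2 price)
TC(tier 1 (EOQ₁), Q≈781.5) = $5,191,018.18
TC(tier 2, Q≈2,770.0) = $5,184,905.06
Minimum at tier 2: $5,184,905.06

$5,184,905.06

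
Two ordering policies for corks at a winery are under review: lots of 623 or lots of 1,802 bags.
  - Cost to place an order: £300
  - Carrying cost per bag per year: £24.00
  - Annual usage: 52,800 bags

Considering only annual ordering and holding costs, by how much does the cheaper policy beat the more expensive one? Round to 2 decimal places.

£2,487.13

TC(Q) = (D/Q)S + (Q/2)H
TC(623) = (52,800/623)×300 + (623/2)×24 = £32,901.36
TC(1,802) = (52,800/1,802)×300 + (1,802/2)×24 = £30,414.23
Cheaper: Q = 1,802.  Difference = £2,487.13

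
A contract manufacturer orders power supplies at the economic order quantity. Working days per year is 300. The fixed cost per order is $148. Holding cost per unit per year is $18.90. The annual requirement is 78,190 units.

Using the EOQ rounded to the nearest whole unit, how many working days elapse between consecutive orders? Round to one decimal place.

EOQ = √(2DS/H) = √(2 × 78,190 × 148 / 18.9)
    = √(1,224,562.96) ≈ 1,106.60 → Q = 1,107 units
Days between orders = 300 / (D/Q) = 300 / 70.632 ≈ 4.247

4.2 days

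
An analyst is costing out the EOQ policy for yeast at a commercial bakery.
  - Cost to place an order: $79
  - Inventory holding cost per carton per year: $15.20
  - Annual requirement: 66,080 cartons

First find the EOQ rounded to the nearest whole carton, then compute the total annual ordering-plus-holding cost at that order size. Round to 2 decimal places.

$12,597.53

EOQ = √(2DS/H) = √(2 × 66,080 × 79 / 15.2)
    = √(686,884.21) ≈ 828.78 → Q = 829 cartons
Orders/yr = 66,080/829 = 79.710; ordering cost = 79.710 × $79 = $6,297.13
Average inventory = 829/2 = 414.5; holding cost = 414.5 × $15.2 = $6,300.40
Total = $6,297.13 + $6,300.40 = $12,597.53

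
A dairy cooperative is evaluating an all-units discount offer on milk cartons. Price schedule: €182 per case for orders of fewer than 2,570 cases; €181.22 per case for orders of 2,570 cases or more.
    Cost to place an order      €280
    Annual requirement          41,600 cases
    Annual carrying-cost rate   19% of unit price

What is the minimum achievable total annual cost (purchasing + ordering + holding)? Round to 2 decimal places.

€7,587,529.16

H₁ = 19%×€182 = €34.5800;  H₂ = 19%×€181.22 = €34.4318
EOQ₁ = √(2×41,600×280/34.5800) = 820.78  (< 2,570, feasible at tier 1)
EOQ₂ = √(2×41,600×280/34.4318) = 822.55  (< 2,570 → use Q = 2,570 at tier-2 price)
TC(tier 1 (EOQ₁), Q≈820.8) = €7,599,582.67
TC(tier 2, Q≈2,570.0) = €7,587,529.16
Minimum at tier 2: €7,587,529.16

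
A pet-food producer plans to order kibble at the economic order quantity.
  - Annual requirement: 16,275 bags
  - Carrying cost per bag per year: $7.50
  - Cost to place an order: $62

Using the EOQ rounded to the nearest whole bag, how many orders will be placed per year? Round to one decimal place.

31.4 orders per year

Optimal lot size Q* = (2 × 16,275 × $62 / $7.5)^½ ≈ 518.73 → Q = 519
Orders per year = D/Q = 16,275 / 519 = 31.358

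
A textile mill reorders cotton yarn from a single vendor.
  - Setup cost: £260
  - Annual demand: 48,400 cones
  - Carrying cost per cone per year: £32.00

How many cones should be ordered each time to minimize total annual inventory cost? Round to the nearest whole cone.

Q* = √(2·D·S / H) = √(2·48,400·260 / 32) = √786,500.0 ≈ 886.85

887 cones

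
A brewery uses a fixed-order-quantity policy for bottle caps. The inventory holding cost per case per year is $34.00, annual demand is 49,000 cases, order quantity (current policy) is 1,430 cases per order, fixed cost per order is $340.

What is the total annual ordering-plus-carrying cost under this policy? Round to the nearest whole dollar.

$35,960

Ordering: D/Q × S = 49,000/1,430 × $340 = $11,650.35
Holding:  Q/2 × H = 1,430/2 × $34 = $24,310.00
Total = $11,650.35 + $24,310.00 = $35,960.35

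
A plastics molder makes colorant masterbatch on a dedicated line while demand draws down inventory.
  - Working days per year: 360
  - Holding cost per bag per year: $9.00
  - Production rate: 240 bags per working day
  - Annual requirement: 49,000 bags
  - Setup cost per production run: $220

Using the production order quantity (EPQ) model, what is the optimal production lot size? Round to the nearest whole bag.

2,352 bags

d = 49,000/360 = 136.1111 bags/day;  effective holding cost H(1 − d/p) = 9·(1 − 136.1111/240) = 3.89583
Q* = √(2DS / H_eff) = √(2·49,000·220 / 3.89583) ≈ 2,352.47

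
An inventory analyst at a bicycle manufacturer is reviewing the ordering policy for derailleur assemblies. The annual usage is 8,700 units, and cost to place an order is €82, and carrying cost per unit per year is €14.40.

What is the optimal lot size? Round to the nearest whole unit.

2DS/H = 2·8,700·82/14.4 = 99,083.33
EOQ = √99,083.33 ≈ 314.78

315 units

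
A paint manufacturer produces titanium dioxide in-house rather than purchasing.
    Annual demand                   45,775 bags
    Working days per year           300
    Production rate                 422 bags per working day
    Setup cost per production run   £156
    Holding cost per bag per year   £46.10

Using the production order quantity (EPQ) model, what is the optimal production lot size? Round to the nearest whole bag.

d = 45,775/300 = 152.5833 bags/day;  effective holding cost H(1 − d/p) = 46.1·(1 − 152.5833/422) = 29.43154
Q* = √(2DS / H_eff) = √(2·45,775·156 / 29.43154) ≈ 696.60

697 bags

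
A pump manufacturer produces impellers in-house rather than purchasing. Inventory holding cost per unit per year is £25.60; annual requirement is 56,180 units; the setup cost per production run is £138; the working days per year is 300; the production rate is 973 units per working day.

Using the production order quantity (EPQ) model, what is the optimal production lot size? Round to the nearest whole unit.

Daily demand d = 56,180/300 = 187.267; p = 973; 1 − d/p = 0.80754
EPQ = √(2DS / (H(1 − d/p)))
    = √(2 × 56,180 × 138 / (25.6 × 0.80754)) ≈ 866.05

866 units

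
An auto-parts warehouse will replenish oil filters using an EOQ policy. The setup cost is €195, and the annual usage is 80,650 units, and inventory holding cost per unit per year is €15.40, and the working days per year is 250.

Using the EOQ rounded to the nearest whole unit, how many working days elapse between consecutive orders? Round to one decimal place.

4.4 days

EOQ = √(2DS/H) = √(2 × 80,650 × 195 / 15.4)
    = √(2,042,435.06) ≈ 1,429.14 → Q = 1,429 units
T = Q/D × 250 days = 1,429/80,650 × 250 = 4.430 days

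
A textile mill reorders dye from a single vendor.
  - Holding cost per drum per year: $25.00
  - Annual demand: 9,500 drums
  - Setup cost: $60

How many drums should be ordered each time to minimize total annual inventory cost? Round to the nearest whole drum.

Optimal lot size Q* = (2 × 9,500 × $60 / $25)^½ ≈ 213.54

214 drums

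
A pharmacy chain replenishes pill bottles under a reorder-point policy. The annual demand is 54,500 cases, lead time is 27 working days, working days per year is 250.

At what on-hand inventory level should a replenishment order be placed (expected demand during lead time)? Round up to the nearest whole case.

5,886 cases

Daily demand d = 54,500 / 250 = 218.000 cases/day
Demand during lead time = 218.000 × 27 = 5,886.00
Reorder point = 5,886.00 → round up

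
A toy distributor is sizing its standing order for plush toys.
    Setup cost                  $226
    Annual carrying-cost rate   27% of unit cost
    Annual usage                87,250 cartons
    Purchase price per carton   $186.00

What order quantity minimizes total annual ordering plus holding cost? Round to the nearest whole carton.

886 cartons

Carrying cost H = $186 × 27% = $50.2200/carton/yr
2DS/H = 2·87,250·226/50.22 = 785,284.75
EOQ = √785,284.75 ≈ 886.16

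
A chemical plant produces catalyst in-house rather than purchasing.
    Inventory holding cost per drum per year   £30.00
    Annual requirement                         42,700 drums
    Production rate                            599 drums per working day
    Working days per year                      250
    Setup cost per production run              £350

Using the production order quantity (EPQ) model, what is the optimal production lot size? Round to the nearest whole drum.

d = 42,700/250 = 170.8000 drums/day;  effective holding cost H(1 − d/p) = 30·(1 − 170.8000/599) = 21.44574
Q* = √(2DS / H_eff) = √(2·42,700·350 / 21.44574) ≈ 1,180.57

1,181 drums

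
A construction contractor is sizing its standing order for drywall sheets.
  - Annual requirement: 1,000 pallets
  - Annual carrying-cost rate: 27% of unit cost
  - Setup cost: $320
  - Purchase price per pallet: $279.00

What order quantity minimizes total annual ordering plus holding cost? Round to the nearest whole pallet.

Holding cost per pallet per year: H = 27% × $279 = $75.3300
Optimal lot size Q* = (2 × 1,000 × $320 / $75.33)^½ ≈ 92.17

92 pallets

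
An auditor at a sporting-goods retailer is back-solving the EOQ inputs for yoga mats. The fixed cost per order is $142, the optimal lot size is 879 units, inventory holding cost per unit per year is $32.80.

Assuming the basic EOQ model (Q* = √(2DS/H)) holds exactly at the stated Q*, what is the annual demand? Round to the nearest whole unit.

89,235 units per year

Since Q* = (2DS/H)^½, squaring gives Q*²·H = 2DS.
D = Q²H / (2S) = 879² × 32.8 / (2 × 142) = 89,234.59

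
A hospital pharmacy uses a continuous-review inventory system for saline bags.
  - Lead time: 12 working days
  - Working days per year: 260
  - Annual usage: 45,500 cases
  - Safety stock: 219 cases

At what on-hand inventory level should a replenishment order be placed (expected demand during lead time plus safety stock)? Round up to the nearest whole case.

2,319 cases

Daily demand d = 45,500 / 260 = 175.000 cases/day
Demand during lead time = 175.000 × 12 = 2,100.00
Reorder point = 2,100.00 + 219 = 2,319.00 → round up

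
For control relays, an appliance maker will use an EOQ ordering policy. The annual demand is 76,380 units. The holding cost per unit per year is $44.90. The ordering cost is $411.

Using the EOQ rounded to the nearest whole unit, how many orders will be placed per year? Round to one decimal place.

EOQ = √(2DS/H) = √(2 × 76,380 × 411 / 44.9)
    = √(1,398,315.37) ≈ 1,182.50 → Q = 1,183
Orders per year = D/Q = 76,380 / 1,183 = 64.565

64.6 orders per year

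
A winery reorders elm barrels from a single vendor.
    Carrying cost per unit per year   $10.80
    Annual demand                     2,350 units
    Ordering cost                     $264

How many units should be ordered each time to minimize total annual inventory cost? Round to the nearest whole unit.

339 units

Optimal lot size Q* = (2 × 2,350 × $264 / $10.8)^½ ≈ 338.95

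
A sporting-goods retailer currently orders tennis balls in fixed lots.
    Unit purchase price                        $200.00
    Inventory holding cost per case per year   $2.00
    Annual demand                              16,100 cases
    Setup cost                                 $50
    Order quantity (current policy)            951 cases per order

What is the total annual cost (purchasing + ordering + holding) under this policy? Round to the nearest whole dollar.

Orders/yr = 16,100/951 = 16.930; ordering cost = 16.930 × $50 = $846.48
Average inventory = 951/2 = 475.5; holding cost = 475.5 × $2 = $951.00
Purchase cost = D·C = 16,100 × 200 = $3,220,000.00
Total = $846.48 + $951.00 + $3,220,000.00 = $3,221,797.48

$3,221,797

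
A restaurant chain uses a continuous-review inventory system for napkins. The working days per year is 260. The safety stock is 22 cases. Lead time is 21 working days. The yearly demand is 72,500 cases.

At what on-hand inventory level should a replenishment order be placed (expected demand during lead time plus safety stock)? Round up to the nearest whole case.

5,878 cases

Daily demand d = 72,500 / 260 = 278.846 cases/day
Demand during lead time = 278.846 × 21 = 5,855.77
Reorder point = 5,855.77 + 22 = 5,877.77 → round up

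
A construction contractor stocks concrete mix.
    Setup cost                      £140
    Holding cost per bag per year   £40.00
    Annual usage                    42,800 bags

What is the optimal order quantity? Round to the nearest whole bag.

547 bags

EOQ = √(2DS/H) = √(2 × 42,800 × 140 / 40)
    = √(299,600.00) ≈ 547.36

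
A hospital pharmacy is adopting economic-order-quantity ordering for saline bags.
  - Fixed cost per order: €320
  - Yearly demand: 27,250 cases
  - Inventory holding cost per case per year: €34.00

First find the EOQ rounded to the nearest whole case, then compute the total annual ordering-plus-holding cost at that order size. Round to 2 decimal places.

EOQ = √(2DS/H) = √(2 × 27,250 × 320 / 34)
    = √(512,941.18) ≈ 716.20 → Q = 716 cases
Ordering: D/Q × S = 27,250/716 × €320 = €12,178.77
Holding:  Q/2 × H = 716/2 × €34 = €12,172.00
Total = €12,178.77 + €12,172.00 = €24,350.77

€24,350.77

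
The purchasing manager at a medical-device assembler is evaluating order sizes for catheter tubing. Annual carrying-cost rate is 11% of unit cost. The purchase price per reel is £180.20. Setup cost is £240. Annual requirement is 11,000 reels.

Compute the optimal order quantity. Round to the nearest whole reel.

516 reels

Carrying cost H = £180.2 × 11% = £19.8220/reel/yr
Q* = √(2·D·S / H) = √(2·11,000·240 / 19.822) = √266,370.7 ≈ 516.11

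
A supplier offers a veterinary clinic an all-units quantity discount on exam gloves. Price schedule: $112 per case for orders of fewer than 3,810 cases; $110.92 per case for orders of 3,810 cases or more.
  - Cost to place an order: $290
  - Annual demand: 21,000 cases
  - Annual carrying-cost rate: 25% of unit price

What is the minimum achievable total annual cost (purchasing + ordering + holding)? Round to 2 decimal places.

H₁ = 25%×$112 = $28.0000;  H₂ = 25%×$110.92 = $27.7300
EOQ₁ = √(2×21,000×290/28.0000) = 659.55  (< 3,810, feasible at tier 1)
EOQ₂ = √(2×21,000×290/27.7300) = 662.75  (< 3,810 → use Q = 3,810 at tier-2 price)
TC(tier 1 (EOQ₁), Q≈659.5) = $2,370,467.27
TC(tier 2, Q≈3,810.0) = $2,383,744.08
Minimum at tier 1 (EOQ₁): $2,370,467.27

$2,370,467.27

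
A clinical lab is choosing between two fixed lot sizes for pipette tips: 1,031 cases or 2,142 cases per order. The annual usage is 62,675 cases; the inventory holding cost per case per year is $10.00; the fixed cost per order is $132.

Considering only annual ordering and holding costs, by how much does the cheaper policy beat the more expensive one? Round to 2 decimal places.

$1,392.98

Annual cost at Q: ordering D·S/Q plus holding Q·H/2.
TC(1,031) = (62,675/1,031)×132 + (1,031/2)×10 = $13,179.35
TC(2,142) = (62,675/2,142)×132 + (2,142/2)×10 = $14,572.32
Lots of 1,031 are cheaper by $1,392.98.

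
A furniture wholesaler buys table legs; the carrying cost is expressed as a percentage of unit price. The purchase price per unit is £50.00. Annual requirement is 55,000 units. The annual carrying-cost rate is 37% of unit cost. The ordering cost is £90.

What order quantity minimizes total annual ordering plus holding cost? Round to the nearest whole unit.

732 units

Carrying cost H = £50 × 37% = £18.5000/unit/yr
Q* = √(2·D·S / H) = √(2·55,000·90 / 18.5) = √535,135.1 ≈ 731.53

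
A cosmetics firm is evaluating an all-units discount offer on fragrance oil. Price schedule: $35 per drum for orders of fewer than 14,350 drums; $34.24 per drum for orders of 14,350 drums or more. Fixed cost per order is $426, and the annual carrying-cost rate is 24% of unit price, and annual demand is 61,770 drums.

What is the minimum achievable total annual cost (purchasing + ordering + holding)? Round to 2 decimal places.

H₁ = 24%×$35 = $8.4000;  H₂ = 24%×$34.24 = $8.2176
EOQ₁ = √(2×61,770×426/8.4000) = 2,503.05  (< 14,350, feasible at tier 1)
EOQ₂ = √(2×61,770×426/8.2176) = 2,530.67  (< 14,350 → use Q = 14,350 at tier-2 price)
TC(tier 1 (EOQ₁), Q≈2,503.0) = $2,182,975.59
TC(tier 2, Q≈14,350.0) = $2,175,799.81
Minimum at tier 2: $2,175,799.81

$2,175,799.81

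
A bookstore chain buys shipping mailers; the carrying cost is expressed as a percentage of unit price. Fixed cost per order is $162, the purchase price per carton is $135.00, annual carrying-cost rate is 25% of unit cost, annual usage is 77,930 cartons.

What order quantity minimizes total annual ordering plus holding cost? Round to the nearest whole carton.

H = i·C = 0.25 × $135 = $33.7500 per carton-year
Optimal lot size Q* = (2 × 77,930 × $162 / $33.75)^½ ≈ 864.94

865 cartons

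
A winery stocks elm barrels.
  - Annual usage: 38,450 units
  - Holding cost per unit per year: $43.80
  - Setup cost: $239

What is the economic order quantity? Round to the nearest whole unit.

648 units

Q* = √(2·D·S / H) = √(2·38,450·239 / 43.8) = √419,614.2 ≈ 647.78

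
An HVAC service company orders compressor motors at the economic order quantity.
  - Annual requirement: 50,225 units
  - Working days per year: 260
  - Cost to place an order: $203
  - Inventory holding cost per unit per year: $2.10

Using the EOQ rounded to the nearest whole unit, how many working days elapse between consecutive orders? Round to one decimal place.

16.1 days

2DS/H = 2·50,225·203/2.1 = 9,710,166.67
EOQ = √9,710,166.67 ≈ 3,116.11 → Q = 3,116 units
T = Q/D × 260 days = 3,116/50,225 × 260 = 16.131 days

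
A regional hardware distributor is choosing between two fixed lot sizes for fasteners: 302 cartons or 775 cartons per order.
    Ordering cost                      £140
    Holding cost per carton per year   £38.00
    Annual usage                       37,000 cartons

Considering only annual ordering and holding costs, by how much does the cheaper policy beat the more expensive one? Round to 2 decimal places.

£1,481.45

TC(Q) = (D/Q)S + (Q/2)H
TC(302) = (37,000/302)×140 + (302/2)×38 = £22,890.32
TC(775) = (37,000/775)×140 + (775/2)×38 = £21,408.87
Cheaper: Q = 775.  Difference = £1,481.45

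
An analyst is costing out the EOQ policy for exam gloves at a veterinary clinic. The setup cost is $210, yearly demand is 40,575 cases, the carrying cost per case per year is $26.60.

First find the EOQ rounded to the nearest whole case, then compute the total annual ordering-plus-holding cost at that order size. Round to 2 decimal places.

2DS/H = 2·40,575·210/26.6 = 640,657.89
EOQ = √640,657.89 ≈ 800.41 → Q = 800 cases
Ordering: D/Q × S = 40,575/800 × $210 = $10,650.94
Holding:  Q/2 × H = 800/2 × $26.6 = $10,640.00
Total = $10,650.94 + $10,640.00 = $21,290.94

$21,290.94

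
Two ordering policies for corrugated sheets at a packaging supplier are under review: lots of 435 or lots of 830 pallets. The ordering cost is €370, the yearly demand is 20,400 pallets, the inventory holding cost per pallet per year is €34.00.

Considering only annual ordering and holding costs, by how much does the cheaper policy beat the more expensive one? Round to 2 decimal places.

€1,542.75

TC(Q) = (D/Q)S + (Q/2)H
TC(435) = (20,400/435)×370 + (435/2)×34 = €24,746.72
TC(830) = (20,400/830)×370 + (830/2)×34 = €23,203.98
Lots of 830 are cheaper by €1,542.75.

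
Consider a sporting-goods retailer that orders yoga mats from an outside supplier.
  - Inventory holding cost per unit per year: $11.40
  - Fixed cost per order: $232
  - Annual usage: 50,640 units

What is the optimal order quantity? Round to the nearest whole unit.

1,436 units

Q* = √(2·D·S / H) = √(2·50,640·232 / 11.4) = √2,061,136.8 ≈ 1,435.67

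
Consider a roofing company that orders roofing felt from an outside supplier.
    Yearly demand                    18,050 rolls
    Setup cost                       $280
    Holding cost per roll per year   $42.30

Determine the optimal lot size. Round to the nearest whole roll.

Optimal lot size Q* = (2 × 18,050 × $280 / $42.3)^½ ≈ 488.84

489 rolls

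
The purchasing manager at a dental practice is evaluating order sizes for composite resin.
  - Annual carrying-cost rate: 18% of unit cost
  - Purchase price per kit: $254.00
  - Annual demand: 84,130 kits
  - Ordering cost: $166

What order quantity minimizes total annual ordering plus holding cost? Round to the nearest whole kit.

782 kits

Carrying cost H = $254 × 18% = $45.7200/kit/yr
EOQ = √(2DS/H) = √(2 × 84,130 × 166 / 45.72)
    = √(610,917.76) ≈ 781.61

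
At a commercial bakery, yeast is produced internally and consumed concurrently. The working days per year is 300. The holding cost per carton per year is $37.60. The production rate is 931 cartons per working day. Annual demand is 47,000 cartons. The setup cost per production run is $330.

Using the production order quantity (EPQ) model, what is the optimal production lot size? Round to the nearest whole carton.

Daily demand d = 47,000/300 = 156.667; p = 931; 1 − d/p = 0.83172
EPQ = √(2DS / (H(1 − d/p)))
    = √(2 × 47,000 × 330 / (37.6 × 0.83172)) ≈ 995.95

996 cartons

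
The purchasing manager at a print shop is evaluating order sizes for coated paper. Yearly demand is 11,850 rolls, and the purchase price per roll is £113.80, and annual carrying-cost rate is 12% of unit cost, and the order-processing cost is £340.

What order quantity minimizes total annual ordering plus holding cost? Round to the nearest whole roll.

768 rolls

H = i·C = 0.12 × £113.8 = £13.6560 per roll-year
2DS/H = 2·11,850·340/13.656 = 590,070.30
EOQ = √590,070.30 ≈ 768.16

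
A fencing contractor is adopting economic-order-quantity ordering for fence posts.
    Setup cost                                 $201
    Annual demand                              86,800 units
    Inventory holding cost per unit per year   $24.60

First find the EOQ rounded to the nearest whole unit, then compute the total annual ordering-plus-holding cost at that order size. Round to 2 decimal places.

$29,298.17

EOQ = √(2DS/H) = √(2 × 86,800 × 201 / 24.6)
    = √(1,418,439.02) ≈ 1,190.98 → Q = 1,191 units
Annual ordering cost = (D/Q)·S = (86,800/1,191) × 201 = $14,648.87
Annual holding cost  = (Q/2)·H = (1,191/2) × 24.6 = $14,649.30
Total = $14,648.87 + $14,649.30 = $29,298.17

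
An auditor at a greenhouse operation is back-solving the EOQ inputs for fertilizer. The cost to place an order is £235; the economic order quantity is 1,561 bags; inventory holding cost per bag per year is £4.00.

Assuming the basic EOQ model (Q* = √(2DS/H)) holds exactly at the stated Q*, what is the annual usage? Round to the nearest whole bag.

Since Q* = (2DS/H)^½, squaring gives Q*²·H = 2DS.
D = Q²H / (2S) = 1,561² × 4 / (2 × 235) = 20,738.05

20,738 bags per year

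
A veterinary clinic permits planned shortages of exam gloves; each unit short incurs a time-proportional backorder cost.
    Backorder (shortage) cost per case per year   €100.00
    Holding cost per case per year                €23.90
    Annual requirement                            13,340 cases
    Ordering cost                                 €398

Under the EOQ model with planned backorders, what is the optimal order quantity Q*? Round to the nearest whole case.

Basic EOQ = √(2·13,340·398/23.9) = 666.554
Backorder adjustment √((H+b)/b) = √((23.9+100)/100) = 1.1131
Q* = 666.554 × 1.1131 ≈ 741.94

742 cases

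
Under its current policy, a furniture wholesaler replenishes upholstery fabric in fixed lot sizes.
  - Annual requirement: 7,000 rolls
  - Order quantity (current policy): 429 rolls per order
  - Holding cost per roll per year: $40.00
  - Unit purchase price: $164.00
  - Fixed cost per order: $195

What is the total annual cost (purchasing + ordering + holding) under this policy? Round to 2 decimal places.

Annual ordering cost = (D/Q)·S = (7,000/429) × 195 = $3,181.82
Annual holding cost  = (Q/2)·H = (429/2) × 40 = $8,580.00
Purchase cost = D·C = 7,000 × 164 = $1,148,000.00
Total = $3,181.82 + $8,580.00 + $1,148,000.00 = $1,159,761.82

$1,159,761.82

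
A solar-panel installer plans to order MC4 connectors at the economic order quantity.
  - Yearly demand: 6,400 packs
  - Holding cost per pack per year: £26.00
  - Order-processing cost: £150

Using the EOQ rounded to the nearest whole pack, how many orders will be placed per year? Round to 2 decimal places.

23.53 orders per year

Q* = √(2·D·S / H) = √(2·6,400·150 / 26) = √73,846.2 ≈ 271.75 → Q = 272
N = D/Q = 6,400/272 ≈ 23.529 orders/yr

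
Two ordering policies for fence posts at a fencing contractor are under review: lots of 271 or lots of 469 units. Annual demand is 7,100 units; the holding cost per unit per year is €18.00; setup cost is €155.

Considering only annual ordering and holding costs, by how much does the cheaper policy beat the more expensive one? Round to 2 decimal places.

€67.60

TC(Q) = (D/Q)S + (Q/2)H
TC(271) = (7,100/271)×155 + (271/2)×18 = €6,499.89
TC(469) = (7,100/469)×155 + (469/2)×18 = €6,567.48
Lots of 271 are cheaper by €67.60.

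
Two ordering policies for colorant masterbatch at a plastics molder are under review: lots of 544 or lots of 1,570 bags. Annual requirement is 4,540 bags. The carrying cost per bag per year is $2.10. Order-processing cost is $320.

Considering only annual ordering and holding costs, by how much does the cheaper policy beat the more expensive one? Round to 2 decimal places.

For each Q, cost = (D/Q)·S + (Q/2)·H.
TC(544) = (4,540/544)×320 + (544/2)×2.1 = $3,241.79
TC(1,570) = (4,540/1,570)×320 + (1,570/2)×2.1 = $2,573.85
Lots of 1,570 are cheaper by $667.94.

$667.94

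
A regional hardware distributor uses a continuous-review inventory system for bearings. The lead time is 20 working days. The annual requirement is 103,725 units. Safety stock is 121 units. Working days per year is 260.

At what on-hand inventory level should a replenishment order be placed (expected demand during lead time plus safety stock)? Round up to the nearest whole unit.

8,100 units

Daily demand d = 103,725 / 260 = 398.942 units/day
Demand during lead time = 398.942 × 20 = 7,978.85
Reorder point = 7,978.85 + 121 = 8,099.85 → round up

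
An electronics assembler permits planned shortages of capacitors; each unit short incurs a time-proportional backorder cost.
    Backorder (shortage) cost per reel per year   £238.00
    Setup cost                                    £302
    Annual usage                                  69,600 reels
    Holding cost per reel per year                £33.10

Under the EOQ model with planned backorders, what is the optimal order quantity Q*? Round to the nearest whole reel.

1,203 reels

Q* = √(2DS/H) · √((H + b)/b)
   = √(2 × 69,600 × 302 / 33.1) · √((33.1 + 238) / 238)
   = 1,126.962 × 1.0673 ≈ 1,202.78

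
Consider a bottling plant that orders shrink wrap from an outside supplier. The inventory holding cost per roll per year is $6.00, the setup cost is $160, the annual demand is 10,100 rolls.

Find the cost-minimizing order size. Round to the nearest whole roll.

Optimal lot size Q* = (2 × 10,100 × $160 / $6)^½ ≈ 733.94

734 rolls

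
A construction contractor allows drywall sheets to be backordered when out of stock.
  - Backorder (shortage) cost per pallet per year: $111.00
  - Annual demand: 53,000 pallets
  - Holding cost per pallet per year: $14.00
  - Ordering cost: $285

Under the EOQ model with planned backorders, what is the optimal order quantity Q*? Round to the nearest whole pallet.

Basic EOQ = √(2·53,000·285/14) = 1,468.965
Backorder adjustment √((H+b)/b) = √((14+111)/111) = 1.0612
Q* = 1,468.965 × 1.0612 ≈ 1,558.85

1,559 pallets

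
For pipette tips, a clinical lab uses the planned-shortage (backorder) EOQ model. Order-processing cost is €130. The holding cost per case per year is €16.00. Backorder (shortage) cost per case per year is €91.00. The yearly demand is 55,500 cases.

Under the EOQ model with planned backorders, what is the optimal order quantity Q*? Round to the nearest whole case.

Basic EOQ = √(2·55,500·130/16) = 949.671
Backorder adjustment √((H+b)/b) = √((16+91)/91) = 1.0844
Q* = 949.671 × 1.0844 ≈ 1,029.78

1,030 cases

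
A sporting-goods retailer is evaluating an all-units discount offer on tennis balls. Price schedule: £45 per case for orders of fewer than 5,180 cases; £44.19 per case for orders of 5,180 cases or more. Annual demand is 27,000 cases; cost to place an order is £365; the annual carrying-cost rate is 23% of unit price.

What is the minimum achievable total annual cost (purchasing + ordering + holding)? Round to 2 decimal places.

H₁ = 23%×£45 = £10.3500;  H₂ = 23%×£44.19 = £10.1637
EOQ₁ = √(2×27,000×365/10.3500) = 1,379.98  (< 5,180, feasible at tier 1)
EOQ₂ = √(2×27,000×365/10.1637) = 1,392.57  (< 5,180 → use Q = 5,180 at tier-2 price)
TC(tier 1 (EOQ₁), Q≈1,380.0) = £1,229,282.80
TC(tier 2, Q≈5,180.0) = £1,221,356.49
Minimum at tier 2: £1,221,356.49

£1,221,356.49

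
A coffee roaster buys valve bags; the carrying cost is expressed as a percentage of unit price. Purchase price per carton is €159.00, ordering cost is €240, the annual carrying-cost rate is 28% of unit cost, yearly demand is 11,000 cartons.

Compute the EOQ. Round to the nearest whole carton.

Carrying cost H = €159 × 28% = €44.5200/carton/yr
Optimal lot size Q* = (2 × 11,000 × €240 / €44.52)^½ ≈ 344.38

344 cartons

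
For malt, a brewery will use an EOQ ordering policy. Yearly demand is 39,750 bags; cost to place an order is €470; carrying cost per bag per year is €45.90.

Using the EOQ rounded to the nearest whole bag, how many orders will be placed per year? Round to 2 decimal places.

2DS/H = 2·39,750·470/45.9 = 814,052.29
EOQ = √814,052.29 ≈ 902.25 → Q = 902
N = D/Q = 39,750/902 ≈ 44.069 orders/yr

44.07 orders per year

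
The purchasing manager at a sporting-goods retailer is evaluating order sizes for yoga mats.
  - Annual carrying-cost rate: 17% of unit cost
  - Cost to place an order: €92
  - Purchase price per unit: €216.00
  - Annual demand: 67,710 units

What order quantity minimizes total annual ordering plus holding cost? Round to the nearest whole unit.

582 units

Holding cost per unit per year: H = 17% × €216 = €36.7200
2DS/H = 2·67,710·92/36.72 = 339,287.58
EOQ = √339,287.58 ≈ 582.48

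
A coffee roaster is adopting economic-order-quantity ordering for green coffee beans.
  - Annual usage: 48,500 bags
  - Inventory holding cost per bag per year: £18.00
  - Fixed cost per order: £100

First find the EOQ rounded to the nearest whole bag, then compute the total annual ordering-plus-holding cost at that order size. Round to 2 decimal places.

£13,213.63

EOQ = √(2DS/H) = √(2 × 48,500 × 100 / 18)
    = √(538,888.89) ≈ 734.09 → Q = 734 bags
Annual ordering cost = (D/Q)·S = (48,500/734) × 100 = £6,607.63
Annual holding cost  = (Q/2)·H = (734/2) × 18 = £6,606.00
Total = £6,607.63 + £6,606.00 = £13,213.63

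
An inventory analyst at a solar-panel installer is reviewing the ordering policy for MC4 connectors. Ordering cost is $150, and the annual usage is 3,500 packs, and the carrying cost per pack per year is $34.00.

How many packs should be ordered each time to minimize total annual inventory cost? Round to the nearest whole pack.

176 packs

2DS/H = 2·3,500·150/34 = 30,882.35
EOQ = √30,882.35 ≈ 175.73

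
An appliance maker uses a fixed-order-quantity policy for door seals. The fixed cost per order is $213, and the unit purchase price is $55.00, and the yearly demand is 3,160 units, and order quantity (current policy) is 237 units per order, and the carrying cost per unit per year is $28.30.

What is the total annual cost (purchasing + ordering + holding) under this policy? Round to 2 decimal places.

$179,993.55

Annual ordering cost = (D/Q)·S = (3,160/237) × 213 = $2,840.00
Annual holding cost  = (Q/2)·H = (237/2) × 28.3 = $3,353.55
Purchase cost = D·C = 3,160 × 55 = $173,800.00
Total = $2,840.00 + $3,353.55 + $173,800.00 = $179,993.55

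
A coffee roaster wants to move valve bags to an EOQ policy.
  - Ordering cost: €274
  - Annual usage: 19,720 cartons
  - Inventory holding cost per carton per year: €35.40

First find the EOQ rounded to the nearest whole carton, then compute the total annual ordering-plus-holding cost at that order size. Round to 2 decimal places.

2DS/H = 2·19,720·274/35.4 = 305,270.06
EOQ = √305,270.06 ≈ 552.51 → Q = 553 cartons
Orders/yr = 19,720/553 = 35.660; ordering cost = 35.660 × €274 = €9,770.85
Average inventory = 553/2 = 276.5; holding cost = 276.5 × €35.4 = €9,788.10
Total = €9,770.85 + €9,788.10 = €19,558.95

€19,558.95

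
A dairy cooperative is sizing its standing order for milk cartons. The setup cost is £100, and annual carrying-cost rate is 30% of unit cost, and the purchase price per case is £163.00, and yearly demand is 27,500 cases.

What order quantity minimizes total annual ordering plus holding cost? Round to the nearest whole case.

335 cases

Carrying cost H = £163 × 30% = £48.9000/case/yr
Q* = √(2·D·S / H) = √(2·27,500·100 / 48.9) = √112,474.4 ≈ 335.37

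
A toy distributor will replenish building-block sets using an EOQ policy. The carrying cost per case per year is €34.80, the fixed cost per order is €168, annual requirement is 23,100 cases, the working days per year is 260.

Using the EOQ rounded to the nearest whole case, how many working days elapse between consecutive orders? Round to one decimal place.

2DS/H = 2·23,100·168/34.8 = 223,034.48
EOQ = √223,034.48 ≈ 472.27 → Q = 472 cases
Cycle time = (working days × Q)/D = (260 × 472) / 23,100 = 5.313 days

5.3 days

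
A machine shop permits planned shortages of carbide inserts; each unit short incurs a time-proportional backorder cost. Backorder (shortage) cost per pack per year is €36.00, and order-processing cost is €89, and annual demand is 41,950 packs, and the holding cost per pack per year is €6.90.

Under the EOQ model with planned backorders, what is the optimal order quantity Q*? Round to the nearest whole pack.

1,136 packs

Basic EOQ = √(2·41,950·89/6.9) = 1,040.283
Backorder adjustment √((H+b)/b) = √((6.9+36)/36) = 1.0916
Q* = 1,040.283 × 1.0916 ≈ 1,135.61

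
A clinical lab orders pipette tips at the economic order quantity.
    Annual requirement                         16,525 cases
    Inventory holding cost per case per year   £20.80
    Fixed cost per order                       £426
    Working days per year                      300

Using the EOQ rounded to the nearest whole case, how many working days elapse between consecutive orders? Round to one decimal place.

14.9 days

Optimal lot size Q* = (2 × 16,525 × £426 / £20.8)^½ ≈ 822.73 → Q = 823 cases
Days between orders = 300 / (D/Q) = 300 / 20.079 ≈ 14.941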